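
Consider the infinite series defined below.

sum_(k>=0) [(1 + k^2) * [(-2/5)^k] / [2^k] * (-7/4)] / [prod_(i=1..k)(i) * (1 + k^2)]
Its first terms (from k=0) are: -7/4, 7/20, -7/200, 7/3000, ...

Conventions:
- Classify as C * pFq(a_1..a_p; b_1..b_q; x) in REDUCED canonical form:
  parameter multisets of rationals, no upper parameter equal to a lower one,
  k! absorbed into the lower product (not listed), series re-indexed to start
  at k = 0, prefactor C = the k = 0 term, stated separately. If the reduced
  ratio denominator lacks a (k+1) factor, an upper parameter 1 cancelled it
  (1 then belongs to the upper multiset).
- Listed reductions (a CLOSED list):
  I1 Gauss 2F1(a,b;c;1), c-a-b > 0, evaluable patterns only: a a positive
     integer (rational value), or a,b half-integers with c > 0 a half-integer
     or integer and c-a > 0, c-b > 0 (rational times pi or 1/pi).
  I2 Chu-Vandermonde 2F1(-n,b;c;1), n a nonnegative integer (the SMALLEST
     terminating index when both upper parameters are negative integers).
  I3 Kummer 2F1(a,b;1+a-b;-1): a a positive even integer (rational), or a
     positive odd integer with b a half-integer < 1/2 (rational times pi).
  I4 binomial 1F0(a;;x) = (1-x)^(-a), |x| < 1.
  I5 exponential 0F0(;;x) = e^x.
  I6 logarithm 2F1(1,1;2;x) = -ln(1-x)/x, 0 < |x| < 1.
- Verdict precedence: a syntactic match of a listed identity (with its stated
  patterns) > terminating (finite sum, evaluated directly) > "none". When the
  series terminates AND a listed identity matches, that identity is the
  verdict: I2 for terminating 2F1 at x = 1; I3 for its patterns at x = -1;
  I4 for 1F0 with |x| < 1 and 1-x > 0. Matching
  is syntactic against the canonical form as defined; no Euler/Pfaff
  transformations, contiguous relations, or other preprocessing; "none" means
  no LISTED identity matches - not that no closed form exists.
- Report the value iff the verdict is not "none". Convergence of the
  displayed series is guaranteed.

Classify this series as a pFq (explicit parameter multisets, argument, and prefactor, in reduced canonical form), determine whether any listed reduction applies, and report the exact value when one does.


Canonical form: C = -7/4 times 0F0 with upper {-}, lower {-}, x = -1/5. Verdict: the exponential series (I5) matches (the 0F0 exponential series at x = -1/5). Exact value: (-7/4) * e^(-1/5).

Key observation: x = (-1/5) and the product of the first k integers (C = -7/4) is k!.
Consecutive-term ratio: r(k) = (-1/5) * 1 / [(k+1)] - rational in k, leading ratio (-1/5); with t_0 = -7/4, classification follows.


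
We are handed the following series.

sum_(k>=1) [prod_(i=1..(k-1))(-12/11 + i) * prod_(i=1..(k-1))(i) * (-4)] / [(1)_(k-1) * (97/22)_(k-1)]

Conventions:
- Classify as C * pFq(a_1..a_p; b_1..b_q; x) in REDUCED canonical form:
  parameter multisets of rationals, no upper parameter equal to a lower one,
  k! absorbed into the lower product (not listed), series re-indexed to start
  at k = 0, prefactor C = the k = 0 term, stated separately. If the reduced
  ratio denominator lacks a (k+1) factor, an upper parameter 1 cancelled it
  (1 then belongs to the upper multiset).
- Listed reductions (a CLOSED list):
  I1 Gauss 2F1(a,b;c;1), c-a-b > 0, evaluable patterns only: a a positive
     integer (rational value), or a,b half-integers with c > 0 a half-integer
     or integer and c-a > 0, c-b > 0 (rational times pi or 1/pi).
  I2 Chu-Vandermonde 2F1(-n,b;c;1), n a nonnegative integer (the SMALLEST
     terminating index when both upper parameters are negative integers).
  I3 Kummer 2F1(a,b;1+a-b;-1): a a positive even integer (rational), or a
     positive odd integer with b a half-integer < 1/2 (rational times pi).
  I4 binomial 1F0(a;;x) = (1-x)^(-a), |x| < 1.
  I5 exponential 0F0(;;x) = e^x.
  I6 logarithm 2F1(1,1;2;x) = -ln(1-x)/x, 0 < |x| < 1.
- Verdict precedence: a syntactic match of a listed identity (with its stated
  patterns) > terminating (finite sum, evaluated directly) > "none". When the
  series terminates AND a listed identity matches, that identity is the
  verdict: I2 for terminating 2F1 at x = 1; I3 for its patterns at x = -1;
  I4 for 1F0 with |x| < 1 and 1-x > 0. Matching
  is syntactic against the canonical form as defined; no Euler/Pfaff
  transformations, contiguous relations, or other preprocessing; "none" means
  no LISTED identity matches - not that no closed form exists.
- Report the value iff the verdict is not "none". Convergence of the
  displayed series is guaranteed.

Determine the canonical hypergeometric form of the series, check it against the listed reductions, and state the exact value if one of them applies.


With C = -4: the canonical form is 2F1(-1/11, 1; 97/22; 1). Verdict: Gauss (I1, integer-parameter pattern) applies (x = 1: the Gamma ratio telescopes since c-a-b = 7/2 > 0 and a = 1 in Z>0). Value: -300/77.

Key step: from the first term -4: the running product (C = -4, x = 1) telescopes to a rising factorial.
Adjacent-term ratio: r(k) = 1 * (k-1/11) (k+1) / [(k+97/22) (k+1)] ; factor over Q: parameters, x = 1, and C = -4.


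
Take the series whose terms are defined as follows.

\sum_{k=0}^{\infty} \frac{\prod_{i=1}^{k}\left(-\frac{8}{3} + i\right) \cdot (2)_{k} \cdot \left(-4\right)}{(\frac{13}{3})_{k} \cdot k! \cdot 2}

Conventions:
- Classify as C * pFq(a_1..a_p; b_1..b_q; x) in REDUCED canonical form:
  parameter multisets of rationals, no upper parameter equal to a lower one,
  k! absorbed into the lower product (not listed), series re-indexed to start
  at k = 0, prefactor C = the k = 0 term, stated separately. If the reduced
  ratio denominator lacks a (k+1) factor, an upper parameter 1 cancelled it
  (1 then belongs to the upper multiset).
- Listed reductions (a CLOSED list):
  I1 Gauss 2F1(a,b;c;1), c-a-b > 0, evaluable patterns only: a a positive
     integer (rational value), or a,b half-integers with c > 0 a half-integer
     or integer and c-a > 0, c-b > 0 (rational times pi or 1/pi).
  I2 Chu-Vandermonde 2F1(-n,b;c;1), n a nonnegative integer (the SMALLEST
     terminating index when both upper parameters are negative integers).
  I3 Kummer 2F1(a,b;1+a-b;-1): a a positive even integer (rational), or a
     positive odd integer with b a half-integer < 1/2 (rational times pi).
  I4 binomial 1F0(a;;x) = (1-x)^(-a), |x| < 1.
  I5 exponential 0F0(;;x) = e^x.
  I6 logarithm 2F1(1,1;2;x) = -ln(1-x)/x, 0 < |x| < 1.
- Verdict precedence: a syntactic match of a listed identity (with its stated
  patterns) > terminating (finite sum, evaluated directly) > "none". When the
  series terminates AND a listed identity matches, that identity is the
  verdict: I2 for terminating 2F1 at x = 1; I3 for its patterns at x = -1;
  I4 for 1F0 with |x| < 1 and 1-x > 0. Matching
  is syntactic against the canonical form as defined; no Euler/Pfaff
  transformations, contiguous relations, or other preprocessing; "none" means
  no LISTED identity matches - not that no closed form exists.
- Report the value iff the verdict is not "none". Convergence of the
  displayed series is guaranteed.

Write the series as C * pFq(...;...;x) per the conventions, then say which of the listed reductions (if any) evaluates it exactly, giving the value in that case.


Prefactor -2, argument 1: 2F1 with upper {-\frac{5}{3}, 2} over lower {\frac{13}{3}}. Verdict: Gauss's theorem (I1) matches (x = 1: the Gamma ratio telescopes since c-a-b = 4 > 0 and a = 2 in Z>0). Exact value: -\frac{7}{9}.

Key step: x = 1 and the constant factors (prefactor -2) combine into one prefactor.
Ratio: r(k) = 1 * (k-\frac{5}{3}) (k+2) / [(k+\frac{13}{3}) (k+1)] - rational in k, leading ratio 1; with t_0 = -2, classification follows.


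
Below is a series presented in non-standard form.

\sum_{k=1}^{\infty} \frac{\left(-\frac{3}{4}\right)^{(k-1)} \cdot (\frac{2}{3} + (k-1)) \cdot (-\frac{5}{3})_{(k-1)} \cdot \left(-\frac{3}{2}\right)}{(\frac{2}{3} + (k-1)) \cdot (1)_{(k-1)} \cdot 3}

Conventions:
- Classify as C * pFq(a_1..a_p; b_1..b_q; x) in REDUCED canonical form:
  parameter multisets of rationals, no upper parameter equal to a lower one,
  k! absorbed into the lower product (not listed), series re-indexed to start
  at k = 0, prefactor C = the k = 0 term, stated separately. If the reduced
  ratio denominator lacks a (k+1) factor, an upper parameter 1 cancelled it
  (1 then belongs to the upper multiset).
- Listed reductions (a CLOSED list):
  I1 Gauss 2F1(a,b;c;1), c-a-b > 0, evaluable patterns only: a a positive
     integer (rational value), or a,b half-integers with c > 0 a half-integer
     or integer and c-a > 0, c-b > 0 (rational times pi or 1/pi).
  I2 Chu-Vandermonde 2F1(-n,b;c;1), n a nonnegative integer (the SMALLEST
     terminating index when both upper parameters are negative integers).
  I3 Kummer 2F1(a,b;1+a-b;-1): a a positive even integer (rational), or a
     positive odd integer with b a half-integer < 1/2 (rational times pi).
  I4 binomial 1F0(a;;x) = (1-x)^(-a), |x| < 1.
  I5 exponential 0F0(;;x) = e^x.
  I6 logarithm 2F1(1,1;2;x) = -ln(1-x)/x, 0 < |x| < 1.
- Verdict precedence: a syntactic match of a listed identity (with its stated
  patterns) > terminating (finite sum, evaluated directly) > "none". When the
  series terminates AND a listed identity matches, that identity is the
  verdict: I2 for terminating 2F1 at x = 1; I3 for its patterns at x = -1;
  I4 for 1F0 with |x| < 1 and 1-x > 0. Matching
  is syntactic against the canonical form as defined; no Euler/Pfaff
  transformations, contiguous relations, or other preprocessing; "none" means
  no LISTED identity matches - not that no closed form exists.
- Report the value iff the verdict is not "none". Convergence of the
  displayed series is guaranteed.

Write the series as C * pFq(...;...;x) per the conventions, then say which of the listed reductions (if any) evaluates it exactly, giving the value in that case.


With C = -\frac{1}{2}: the canonical form is 1F0(-\frac{5}{3}; -; -\frac{3}{4}). Verdict at x = -\frac{3}{4}: the binomial series (I4) matches (the 1F0 binomial series: exponent 5/3, x = -\frac{3}{4}). Sum: \left(-\frac{1}{2}\right) \cdot \left(\frac{7}{4}\right)^{\frac{5}{3}}.

Structural cue: with t_0 = -\frac{1}{2}, (1)_k (C = -1/2) is k! itself.
Step ratio: r(k) = -\frac{3}{4} * (k-\frac{5}{3}) / [(k+1)] - rational; roots negated = parameters, x = -\frac{3}{4}, C = -\frac{1}{2}.


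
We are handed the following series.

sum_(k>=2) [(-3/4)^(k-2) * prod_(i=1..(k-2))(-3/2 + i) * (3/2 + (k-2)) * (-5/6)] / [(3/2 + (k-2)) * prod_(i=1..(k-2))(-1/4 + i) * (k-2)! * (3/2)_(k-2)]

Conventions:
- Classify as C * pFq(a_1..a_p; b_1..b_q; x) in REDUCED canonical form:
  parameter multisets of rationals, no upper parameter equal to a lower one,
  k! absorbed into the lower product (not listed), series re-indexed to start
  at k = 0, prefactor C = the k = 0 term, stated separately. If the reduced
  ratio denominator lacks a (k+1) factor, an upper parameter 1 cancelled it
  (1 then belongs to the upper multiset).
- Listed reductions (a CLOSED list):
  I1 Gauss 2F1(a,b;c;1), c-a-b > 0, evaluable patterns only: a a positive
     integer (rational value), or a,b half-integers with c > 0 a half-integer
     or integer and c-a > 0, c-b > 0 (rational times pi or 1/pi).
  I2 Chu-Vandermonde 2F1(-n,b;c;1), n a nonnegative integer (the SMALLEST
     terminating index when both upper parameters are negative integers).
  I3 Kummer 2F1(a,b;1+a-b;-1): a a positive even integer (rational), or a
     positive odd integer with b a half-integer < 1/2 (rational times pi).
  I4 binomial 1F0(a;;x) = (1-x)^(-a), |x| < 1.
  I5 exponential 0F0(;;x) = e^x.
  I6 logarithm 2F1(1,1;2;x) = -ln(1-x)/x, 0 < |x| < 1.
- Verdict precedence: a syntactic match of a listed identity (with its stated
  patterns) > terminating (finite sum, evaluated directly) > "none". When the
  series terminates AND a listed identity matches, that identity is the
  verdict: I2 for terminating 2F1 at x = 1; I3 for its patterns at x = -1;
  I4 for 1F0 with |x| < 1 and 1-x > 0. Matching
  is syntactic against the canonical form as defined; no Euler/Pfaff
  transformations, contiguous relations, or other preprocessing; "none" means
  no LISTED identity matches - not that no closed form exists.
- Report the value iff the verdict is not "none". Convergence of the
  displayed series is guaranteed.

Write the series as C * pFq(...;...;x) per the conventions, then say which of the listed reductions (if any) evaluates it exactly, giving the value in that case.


First insight: x = (-3/4) and the running product (C = -5/6, x = -3/4) telescopes to a rising factorial.
Step ratio: r(k) = (-3/4) * (k-1/2) / [(k+3/4) (k+3/2) (k+1)] ; factor over Q: parameters, x = (-3/4), and C = -5/6.

This is -5/6 * 1F2(-1/2; 3/4, 3/2; -3/4) in reduced canonical form. Verdict: none. Every listed pattern misses the 1F2 form at -3/4, upper {-1/2}.


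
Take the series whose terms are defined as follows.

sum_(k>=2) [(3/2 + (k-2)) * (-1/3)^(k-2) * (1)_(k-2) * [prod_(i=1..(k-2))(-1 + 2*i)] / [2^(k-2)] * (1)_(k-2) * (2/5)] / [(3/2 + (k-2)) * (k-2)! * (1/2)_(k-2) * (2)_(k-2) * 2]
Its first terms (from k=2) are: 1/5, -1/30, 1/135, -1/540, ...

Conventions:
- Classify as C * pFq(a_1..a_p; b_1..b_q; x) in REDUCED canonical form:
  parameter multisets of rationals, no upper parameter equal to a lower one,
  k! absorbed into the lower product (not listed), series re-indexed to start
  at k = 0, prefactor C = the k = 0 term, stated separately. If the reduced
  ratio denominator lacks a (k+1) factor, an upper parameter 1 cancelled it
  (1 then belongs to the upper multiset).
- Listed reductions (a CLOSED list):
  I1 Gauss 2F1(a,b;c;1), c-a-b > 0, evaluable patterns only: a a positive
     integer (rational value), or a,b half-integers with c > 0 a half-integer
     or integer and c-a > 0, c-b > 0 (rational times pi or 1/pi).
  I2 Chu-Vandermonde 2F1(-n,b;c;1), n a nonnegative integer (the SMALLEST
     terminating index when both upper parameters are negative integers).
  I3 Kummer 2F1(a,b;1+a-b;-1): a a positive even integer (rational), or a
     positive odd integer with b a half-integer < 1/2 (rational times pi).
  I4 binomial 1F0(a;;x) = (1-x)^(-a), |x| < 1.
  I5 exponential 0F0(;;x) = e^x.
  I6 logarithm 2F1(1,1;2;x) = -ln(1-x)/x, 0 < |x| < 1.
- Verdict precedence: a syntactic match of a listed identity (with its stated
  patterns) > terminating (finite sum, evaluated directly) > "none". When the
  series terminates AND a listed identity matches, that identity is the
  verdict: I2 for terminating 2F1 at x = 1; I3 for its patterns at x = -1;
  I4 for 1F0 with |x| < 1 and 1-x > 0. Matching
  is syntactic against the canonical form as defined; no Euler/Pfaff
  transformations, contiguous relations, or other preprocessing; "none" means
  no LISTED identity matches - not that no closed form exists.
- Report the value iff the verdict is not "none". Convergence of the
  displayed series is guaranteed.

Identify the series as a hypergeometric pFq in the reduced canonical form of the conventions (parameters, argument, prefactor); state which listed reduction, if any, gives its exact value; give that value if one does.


This is 1/5 * 2F1(1, 1; 2; -1/3) in reduced canonical form. Verdict: the logarithmic series (I6) fires (the logarithm: parameters (1,1;2), x = -1/3). Value: (3/5) * ln(4/3).

Key observation: x = (-1/3) and the parameter 1/2 appears in both the upper and lower lists and cancels (alongside the other common factor).
Consecutive-term ratio: r(k) = (-1/3) * (k+1) (k+1) / [(k+2) (k+1)] - rational in k. x = (-1/3); t_0 = 1/5; negate the roots.


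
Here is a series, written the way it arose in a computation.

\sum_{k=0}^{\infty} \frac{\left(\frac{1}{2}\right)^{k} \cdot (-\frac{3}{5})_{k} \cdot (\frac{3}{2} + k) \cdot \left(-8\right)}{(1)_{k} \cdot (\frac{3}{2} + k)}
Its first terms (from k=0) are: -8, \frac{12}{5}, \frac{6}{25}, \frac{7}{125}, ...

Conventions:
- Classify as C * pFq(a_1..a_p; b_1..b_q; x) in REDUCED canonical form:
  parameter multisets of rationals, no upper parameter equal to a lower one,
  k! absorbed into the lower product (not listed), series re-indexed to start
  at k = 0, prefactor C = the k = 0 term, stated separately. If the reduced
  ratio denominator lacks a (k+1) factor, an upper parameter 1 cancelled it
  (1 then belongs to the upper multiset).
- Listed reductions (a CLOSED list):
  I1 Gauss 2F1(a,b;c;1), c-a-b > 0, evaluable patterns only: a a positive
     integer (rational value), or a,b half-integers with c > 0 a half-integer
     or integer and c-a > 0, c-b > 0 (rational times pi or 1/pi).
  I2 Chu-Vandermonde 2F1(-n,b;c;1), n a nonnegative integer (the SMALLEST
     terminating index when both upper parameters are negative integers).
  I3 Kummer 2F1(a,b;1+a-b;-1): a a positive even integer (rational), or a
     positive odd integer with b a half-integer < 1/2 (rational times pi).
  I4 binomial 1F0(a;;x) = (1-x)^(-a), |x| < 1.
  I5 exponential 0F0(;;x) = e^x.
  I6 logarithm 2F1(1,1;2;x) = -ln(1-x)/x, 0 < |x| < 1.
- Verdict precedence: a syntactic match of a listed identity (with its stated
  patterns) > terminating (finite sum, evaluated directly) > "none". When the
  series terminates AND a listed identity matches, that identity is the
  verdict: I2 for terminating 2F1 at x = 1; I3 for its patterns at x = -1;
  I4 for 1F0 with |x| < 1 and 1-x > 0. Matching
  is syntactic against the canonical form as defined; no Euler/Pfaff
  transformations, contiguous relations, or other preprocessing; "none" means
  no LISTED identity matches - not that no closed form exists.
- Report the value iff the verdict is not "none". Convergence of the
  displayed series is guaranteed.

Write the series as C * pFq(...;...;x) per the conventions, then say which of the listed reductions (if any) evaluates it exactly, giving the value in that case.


Canonical form: C = -8 times 1F0 with upper {-\frac{3}{5}}, lower {-}, x = \frac{1}{2}. Verdict: the I4 binomial reduction fires (the 1F0 binomial series: exponent 3/5, x = \frac{1}{2}). Sum: \left(-8\right) \cdot \left(\frac{1}{2}\right)^{\frac{3}{5}}.

Key observation: t_0 being -8, (1)_k (prefactor -8) is k! itself.
Ratio: r(k) = \frac{1}{2} * (k-\frac{3}{5}) / [(k+1)] - poly over poly, x = \frac{1}{2} from leading terms; C = -8 at k = 0.


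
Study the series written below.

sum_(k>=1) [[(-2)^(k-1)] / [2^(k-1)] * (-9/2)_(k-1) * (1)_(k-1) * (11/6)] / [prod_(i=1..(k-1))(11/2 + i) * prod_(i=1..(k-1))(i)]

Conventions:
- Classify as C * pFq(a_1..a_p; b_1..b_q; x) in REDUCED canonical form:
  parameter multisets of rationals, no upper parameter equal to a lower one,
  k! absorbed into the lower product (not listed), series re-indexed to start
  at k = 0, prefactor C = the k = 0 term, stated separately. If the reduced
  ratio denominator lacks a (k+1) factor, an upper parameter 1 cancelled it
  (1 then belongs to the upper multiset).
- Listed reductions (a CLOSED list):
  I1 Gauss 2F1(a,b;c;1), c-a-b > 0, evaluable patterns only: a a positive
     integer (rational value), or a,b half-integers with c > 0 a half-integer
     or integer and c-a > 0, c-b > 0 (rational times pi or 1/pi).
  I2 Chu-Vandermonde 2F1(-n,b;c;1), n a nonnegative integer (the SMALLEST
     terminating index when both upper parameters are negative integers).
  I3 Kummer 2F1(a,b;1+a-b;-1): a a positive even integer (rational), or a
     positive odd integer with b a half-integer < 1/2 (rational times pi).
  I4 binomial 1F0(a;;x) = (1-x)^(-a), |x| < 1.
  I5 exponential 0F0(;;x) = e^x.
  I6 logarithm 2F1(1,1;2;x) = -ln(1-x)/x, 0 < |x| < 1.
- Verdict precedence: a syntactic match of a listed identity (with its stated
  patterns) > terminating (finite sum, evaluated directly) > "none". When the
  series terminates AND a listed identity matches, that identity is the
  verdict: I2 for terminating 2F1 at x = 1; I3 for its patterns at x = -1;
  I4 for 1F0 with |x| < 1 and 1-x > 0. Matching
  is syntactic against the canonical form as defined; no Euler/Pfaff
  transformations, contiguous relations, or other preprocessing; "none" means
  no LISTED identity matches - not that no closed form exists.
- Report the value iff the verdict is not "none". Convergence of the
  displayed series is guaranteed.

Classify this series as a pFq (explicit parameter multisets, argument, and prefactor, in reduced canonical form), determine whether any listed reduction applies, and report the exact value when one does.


First insight: t_0 = 11/6 here, and the two k-th powers (C = 11/6, x = -1) combine into one argument.
Adjacent-term ratio: r(k) = (-1) * (k-9/2) (k+1) / [(k+13/2) (k+1)] - rational in k. x = (-1); t_0 = 11/6; negate the roots.

With C = 11/6: the canonical form is 2F1(-9/2, 1; 13/2; -1). Verdict: Kummer (I3) applies (x = -1; c = 13/2 equals 1+a-b for upper {-9/2, 1}: listed pattern). Exact value: (2541/2048) * pi.


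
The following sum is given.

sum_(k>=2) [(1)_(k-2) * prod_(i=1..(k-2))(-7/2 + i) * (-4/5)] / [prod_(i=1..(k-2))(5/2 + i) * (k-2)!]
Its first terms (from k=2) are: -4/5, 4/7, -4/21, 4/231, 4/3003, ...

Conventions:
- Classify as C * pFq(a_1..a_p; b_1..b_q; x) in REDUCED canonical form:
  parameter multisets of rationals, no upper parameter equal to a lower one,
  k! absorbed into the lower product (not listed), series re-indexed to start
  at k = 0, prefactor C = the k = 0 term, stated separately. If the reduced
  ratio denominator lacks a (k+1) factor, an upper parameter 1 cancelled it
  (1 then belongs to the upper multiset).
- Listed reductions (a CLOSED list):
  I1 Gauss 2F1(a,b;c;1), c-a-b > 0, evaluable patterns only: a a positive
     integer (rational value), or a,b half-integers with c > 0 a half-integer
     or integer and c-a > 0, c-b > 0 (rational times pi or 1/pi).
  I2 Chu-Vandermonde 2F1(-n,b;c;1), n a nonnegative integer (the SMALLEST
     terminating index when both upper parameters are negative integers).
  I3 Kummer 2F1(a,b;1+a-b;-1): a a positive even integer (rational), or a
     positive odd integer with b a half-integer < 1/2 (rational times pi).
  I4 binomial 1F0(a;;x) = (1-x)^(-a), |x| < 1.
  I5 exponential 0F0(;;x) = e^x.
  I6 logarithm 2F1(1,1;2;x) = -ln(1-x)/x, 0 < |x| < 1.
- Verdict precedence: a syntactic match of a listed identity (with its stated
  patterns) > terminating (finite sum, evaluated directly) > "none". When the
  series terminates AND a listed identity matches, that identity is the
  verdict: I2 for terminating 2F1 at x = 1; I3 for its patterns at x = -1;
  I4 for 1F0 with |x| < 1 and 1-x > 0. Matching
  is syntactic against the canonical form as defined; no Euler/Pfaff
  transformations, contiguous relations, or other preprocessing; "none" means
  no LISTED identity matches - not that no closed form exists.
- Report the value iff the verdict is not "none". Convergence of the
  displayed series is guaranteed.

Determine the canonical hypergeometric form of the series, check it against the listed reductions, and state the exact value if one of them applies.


This is -4/5 * 2F1(-5/2, 1; 7/2; 1) in reduced canonical form. Verdict (x = 1): Gauss's theorem (I1) applies (x = 1: the Gamma ratio telescopes since c-a-b = 5 > 0 and a = 1 in Z>0). Sum: -2/5.

Structural cue: x = 1 and the lower running product (C = -4/5, x = 1) is a rising factorial.
Ratio: r(k) = 1 * (k-5/2) (k+1) / [(k+7/2) (k+1)] - poly over poly, x = 1 from leading terms; C = -4/5 at k = 0.


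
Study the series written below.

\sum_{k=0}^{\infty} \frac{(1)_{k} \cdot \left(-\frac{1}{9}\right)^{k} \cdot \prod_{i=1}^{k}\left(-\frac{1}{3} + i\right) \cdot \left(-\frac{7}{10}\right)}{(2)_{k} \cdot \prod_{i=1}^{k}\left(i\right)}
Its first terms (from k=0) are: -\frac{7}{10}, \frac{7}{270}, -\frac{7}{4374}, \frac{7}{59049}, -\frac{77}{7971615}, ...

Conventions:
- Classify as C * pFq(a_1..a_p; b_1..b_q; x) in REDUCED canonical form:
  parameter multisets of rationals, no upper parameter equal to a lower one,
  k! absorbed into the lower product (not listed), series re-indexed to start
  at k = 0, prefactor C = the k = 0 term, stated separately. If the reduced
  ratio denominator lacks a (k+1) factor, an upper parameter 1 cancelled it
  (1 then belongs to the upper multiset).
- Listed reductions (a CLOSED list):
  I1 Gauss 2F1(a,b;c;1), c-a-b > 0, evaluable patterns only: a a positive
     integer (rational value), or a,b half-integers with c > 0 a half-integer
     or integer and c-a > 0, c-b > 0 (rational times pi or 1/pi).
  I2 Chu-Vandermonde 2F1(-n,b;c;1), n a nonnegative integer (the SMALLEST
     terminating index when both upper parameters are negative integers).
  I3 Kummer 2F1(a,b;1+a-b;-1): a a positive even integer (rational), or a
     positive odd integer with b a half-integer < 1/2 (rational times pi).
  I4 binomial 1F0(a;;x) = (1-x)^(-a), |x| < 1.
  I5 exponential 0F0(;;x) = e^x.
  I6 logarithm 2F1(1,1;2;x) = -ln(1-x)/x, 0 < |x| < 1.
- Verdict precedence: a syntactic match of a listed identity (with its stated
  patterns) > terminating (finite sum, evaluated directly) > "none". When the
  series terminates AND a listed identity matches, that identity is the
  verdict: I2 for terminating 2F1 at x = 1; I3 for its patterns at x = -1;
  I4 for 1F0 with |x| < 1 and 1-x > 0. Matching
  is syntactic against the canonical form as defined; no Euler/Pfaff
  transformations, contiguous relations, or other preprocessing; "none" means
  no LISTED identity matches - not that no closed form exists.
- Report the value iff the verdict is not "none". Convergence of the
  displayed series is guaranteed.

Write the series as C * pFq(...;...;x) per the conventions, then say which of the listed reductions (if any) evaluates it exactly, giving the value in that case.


With C = -\frac{7}{10}: the canonical form is 2F1(\frac{2}{3}, 1; 2; -\frac{1}{9}). Verdict: none. A 2F1 with upper {\frac{2}{3}, 1} fits none of I1-I6 at x = -\frac{1}{9}; the sum runs forever.

The tell: from the first term -\frac{7}{10}: the running product (C = -7/10) telescopes to a rising factorial.
Step ratio: r(k) = -\frac{1}{9} * (k+\frac{2}{3}) (k+1) / [(k+2) (k+1)] - rational; roots negated = parameters, x = -\frac{1}{9}, C = -\frac{7}{10}.


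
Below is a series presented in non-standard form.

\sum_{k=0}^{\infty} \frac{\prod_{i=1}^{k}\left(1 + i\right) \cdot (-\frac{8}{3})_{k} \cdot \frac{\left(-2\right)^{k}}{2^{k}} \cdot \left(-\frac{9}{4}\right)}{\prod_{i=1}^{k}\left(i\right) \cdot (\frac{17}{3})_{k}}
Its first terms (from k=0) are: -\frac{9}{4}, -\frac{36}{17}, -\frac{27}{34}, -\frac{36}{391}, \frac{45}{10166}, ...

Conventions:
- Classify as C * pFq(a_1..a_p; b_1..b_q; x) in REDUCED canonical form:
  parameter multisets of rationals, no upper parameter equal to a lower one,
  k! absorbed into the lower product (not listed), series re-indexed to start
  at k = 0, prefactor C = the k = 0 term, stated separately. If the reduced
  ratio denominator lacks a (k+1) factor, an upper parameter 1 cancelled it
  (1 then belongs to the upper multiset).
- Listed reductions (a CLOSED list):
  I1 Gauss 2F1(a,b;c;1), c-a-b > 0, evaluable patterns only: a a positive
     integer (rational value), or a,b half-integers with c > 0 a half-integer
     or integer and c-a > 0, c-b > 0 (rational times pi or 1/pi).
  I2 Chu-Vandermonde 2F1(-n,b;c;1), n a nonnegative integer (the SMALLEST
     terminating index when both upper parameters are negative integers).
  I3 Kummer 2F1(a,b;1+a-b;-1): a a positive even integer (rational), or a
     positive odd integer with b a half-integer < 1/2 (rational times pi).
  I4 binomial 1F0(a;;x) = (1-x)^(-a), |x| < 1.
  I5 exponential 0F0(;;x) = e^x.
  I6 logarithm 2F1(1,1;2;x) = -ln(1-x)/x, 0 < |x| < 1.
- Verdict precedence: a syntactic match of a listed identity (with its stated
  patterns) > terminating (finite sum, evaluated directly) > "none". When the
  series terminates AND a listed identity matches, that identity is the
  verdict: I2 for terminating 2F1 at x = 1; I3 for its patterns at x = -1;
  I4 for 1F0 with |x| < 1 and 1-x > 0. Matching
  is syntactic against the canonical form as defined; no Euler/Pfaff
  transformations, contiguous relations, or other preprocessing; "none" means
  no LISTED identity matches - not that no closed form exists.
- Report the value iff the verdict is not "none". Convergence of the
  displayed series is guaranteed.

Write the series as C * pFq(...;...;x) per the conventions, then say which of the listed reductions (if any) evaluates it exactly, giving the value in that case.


With C = -\frac{9}{4}: the canonical form is 2F1(-\frac{8}{3}, 2; \frac{17}{3}; -1). Verdict: Kummer (I3) fires (x = -1; c = \frac{17}{3} equals 1+a-b for upper {-\frac{8}{3}, 2}: listed pattern). Value: -\frac{21}{4}.

The tell: with t_0 = -\frac{9}{4}, the product of the first k integers (C = -9/4, x = -1) is k!.
Term ratio: r(k) = -1 * (k-\frac{8}{3}) (k+2) / [(k+\frac{17}{3}) (k+1)] - rational in k. x = -1; t_0 = -\frac{9}{4}; negate the roots.


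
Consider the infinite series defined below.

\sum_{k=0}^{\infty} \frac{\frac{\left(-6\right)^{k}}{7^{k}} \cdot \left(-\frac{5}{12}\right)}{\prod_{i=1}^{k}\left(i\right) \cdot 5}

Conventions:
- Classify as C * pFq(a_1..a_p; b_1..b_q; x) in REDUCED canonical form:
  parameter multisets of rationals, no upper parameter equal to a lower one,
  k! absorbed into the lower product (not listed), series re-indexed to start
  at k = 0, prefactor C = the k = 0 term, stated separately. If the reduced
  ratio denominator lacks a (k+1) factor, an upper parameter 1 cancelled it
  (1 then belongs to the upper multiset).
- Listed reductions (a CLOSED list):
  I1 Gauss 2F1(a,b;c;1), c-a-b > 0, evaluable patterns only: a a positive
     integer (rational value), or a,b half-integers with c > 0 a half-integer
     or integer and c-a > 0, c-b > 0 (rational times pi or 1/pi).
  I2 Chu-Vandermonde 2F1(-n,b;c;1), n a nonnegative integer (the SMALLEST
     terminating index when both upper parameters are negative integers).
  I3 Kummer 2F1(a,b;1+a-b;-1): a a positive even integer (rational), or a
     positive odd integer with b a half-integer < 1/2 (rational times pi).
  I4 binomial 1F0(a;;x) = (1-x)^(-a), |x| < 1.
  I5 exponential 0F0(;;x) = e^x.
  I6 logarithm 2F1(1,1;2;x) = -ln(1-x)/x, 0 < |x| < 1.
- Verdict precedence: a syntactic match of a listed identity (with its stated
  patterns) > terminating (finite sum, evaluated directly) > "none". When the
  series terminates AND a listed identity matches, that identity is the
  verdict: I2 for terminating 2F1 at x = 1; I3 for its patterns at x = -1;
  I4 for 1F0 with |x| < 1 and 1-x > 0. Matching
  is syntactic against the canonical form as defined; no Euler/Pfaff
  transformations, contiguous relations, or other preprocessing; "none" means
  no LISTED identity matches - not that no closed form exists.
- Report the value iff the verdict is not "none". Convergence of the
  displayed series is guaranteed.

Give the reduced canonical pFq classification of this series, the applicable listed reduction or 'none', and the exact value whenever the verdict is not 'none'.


Reduced: x = -\frac{6}{7}, 0F0, upper = {-}, lower = {-}, C = -\frac{1}{12}. Verdict: exponential (I5) applies (the 0F0 exponential series at x = -\frac{6}{7}). Sum: \left(-\frac{1}{12}\right) \cdot e^{-\frac{6}{7}}.

The tell: x = -\frac{6}{7} and the product of the first k integers (prefactor -1/12) is k!.
Ratio: r(k) = -\frac{6}{7} * 1 / [(k+1)] - rational; roots negated = parameters, x = -\frac{6}{7}, C = -\frac{1}{12}.


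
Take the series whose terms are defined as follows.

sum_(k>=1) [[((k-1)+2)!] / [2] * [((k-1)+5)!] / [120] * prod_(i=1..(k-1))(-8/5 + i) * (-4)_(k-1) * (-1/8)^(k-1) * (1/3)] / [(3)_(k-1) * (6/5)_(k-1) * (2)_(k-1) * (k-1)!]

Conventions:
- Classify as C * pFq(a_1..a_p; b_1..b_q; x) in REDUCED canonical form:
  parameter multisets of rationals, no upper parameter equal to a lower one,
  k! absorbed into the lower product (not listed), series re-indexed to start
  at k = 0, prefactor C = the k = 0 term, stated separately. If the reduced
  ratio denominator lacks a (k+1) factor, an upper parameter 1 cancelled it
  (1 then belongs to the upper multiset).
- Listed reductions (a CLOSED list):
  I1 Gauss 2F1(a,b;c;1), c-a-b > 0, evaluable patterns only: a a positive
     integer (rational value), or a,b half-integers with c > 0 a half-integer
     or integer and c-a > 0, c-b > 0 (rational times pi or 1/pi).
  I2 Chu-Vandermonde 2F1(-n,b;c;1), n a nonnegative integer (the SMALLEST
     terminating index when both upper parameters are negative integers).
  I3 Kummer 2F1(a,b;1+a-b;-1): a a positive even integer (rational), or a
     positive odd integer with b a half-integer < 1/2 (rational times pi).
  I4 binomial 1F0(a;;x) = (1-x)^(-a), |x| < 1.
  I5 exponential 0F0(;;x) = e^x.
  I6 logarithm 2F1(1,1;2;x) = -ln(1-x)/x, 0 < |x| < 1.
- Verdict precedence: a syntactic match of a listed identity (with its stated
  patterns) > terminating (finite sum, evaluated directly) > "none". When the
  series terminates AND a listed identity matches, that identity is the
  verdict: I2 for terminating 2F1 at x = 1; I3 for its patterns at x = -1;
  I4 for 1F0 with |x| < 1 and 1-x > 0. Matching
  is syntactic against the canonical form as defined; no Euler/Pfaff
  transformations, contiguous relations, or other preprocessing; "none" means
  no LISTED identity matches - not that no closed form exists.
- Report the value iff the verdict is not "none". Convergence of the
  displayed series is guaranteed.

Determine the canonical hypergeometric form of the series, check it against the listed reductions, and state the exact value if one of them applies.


At argument -1/8: a 3F2 with upper {-4, -3/5, 6}, lower {6/5, 2}, scaled by C = 1/3. Verdict: terminating - upper -4 stops the sum at k = 4; the 5 terms are added exactly. Exact value: 83737/1351680.

Key step: with t_0 = 1/3, the parameter 3 appears in both the upper and lower lists and cancels.
Ratio: r(k) = (-1/8) * (k-4) (k-3/5) (k+6) / [(k+6/5) (k+2) (k+1)] - rational in k. x = (-1/8); t_0 = 1/3; negate the roots.


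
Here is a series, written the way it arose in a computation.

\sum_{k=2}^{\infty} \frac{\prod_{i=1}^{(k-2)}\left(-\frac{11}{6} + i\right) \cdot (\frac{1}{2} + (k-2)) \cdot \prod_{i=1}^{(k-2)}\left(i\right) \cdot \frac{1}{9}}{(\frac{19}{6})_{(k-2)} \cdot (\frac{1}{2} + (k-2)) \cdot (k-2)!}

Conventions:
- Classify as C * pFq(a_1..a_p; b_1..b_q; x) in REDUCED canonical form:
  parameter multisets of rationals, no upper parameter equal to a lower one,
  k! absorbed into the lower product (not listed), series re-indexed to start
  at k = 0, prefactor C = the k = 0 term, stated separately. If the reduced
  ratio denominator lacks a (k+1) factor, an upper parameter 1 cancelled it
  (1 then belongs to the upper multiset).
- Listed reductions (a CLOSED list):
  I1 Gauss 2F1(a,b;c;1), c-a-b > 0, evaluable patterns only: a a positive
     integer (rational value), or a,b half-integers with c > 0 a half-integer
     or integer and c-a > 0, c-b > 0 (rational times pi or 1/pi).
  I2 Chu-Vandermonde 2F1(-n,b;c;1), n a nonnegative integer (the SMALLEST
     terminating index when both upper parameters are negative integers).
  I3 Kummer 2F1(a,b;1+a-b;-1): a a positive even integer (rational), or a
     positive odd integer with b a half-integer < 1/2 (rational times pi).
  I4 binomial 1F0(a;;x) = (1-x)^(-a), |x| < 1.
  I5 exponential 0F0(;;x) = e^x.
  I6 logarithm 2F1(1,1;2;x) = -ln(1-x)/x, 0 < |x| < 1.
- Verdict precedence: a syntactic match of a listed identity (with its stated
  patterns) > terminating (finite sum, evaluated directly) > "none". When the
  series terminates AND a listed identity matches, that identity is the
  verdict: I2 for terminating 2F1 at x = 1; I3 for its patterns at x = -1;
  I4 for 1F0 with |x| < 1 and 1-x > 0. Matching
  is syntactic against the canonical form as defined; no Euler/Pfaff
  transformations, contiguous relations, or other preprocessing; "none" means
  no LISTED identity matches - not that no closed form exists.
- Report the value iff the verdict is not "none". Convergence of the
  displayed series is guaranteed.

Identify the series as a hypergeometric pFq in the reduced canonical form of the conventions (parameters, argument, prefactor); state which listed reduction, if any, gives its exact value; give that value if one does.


Canonical form: C = \frac{1}{9} times 2F1 with upper {-\frac{5}{6}, 1}, lower {\frac{19}{6}}, x = 1. Verdict: Gauss's theorem (I1) applies (x = 1: the Gamma ratio telescopes since c-a-b = 3 > 0 and a = 1 in Z>0). Its exact value is \frac{13}{162}.

Key observation: t_0 being \frac{1}{9}, striking the common factor k + 1/2 reduces the term (C = 1/9, x = 1).
Consecutive-term ratio: r(k) = 1 * (k-\frac{5}{6}) (k+1) / [(k+\frac{19}{6}) (k+1)] - rational in k. x = 1; t_0 = \frac{1}{9}; negate the roots.


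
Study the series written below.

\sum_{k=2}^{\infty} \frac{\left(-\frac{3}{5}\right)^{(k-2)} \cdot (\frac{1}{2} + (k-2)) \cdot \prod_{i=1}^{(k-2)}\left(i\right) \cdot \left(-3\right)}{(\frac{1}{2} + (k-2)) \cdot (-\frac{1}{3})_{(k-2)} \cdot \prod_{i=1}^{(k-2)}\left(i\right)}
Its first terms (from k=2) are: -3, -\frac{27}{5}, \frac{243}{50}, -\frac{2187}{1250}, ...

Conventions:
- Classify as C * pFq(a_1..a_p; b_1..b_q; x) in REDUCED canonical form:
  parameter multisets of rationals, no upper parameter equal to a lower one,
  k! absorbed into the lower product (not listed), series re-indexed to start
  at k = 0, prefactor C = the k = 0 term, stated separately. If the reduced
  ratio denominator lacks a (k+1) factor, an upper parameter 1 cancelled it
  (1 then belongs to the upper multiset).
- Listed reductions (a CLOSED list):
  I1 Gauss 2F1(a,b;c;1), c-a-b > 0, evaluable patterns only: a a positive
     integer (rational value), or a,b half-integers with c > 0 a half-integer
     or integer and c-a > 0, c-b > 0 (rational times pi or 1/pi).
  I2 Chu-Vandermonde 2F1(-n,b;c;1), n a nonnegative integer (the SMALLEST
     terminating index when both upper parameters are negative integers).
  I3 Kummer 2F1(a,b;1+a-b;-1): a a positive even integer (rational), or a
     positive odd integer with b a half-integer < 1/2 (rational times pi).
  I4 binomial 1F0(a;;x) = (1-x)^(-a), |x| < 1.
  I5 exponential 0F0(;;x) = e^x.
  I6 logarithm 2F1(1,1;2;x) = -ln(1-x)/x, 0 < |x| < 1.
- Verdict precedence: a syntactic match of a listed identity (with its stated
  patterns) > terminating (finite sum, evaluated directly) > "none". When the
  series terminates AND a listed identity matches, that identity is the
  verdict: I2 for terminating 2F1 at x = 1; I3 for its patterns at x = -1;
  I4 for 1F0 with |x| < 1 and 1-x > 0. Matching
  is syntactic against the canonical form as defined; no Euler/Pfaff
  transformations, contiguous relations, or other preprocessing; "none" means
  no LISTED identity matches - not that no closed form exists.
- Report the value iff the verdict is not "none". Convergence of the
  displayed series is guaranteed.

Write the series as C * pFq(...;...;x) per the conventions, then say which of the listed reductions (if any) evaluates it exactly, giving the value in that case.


Prefactor -3, argument -\frac{3}{5}: 1F1 with upper {1} over lower {-\frac{1}{3}}. Verdict: none here - no I1-I6 shape fits x = -\frac{3}{5} with lower {-\frac{1}{3}}.

The tell: from the first term -3: striking the common factor k + 1/2 reduces the term (C = -3).
Adjacent-term ratio: r(k) = -\frac{3}{5} * (k+1) / [(k-\frac{1}{3}) (k+1)] - rational in k. x = -\frac{3}{5}; t_0 = -3; negate the roots.


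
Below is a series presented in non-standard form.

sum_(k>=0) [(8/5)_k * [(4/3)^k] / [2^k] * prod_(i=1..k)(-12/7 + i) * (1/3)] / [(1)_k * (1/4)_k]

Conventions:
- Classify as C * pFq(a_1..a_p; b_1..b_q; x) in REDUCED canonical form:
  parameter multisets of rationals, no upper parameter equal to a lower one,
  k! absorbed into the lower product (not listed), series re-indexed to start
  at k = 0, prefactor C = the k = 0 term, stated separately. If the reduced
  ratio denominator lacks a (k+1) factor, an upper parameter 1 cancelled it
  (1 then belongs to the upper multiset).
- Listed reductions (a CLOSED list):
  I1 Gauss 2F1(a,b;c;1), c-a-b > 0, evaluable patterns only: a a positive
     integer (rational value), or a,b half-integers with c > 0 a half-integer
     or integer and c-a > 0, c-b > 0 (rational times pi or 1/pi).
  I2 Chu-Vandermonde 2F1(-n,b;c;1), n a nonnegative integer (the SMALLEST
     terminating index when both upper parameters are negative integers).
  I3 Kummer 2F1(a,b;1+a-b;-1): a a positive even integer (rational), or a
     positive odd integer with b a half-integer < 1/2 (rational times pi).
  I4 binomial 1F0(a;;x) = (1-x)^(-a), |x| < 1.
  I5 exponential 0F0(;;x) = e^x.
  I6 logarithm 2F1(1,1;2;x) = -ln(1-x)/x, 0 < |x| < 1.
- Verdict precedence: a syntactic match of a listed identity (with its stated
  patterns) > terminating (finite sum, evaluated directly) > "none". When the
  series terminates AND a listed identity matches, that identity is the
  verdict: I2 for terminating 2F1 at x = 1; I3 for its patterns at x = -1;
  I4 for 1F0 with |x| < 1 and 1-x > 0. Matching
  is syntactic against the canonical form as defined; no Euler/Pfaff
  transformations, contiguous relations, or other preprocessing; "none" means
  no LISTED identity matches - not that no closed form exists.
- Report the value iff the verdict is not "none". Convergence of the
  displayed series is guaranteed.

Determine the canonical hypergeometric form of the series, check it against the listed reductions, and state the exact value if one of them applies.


With C = 1/3: the canonical form is 2F1(-5/7, 8/5; 1/4; 2/3). Verdict: none. No listed pattern accepts 2F1(-5/7, 8/5; 1/4; 2/3).

The tell: x = (2/3) and the two k-th powers (C = 1/3) combine into one argument.
Ratio: r(k) = (2/3) * (k-5/7) (k+8/5) / [(k+1/4) (k+1)] - rational in k, leading ratio (2/3); with t_0 = 1/3, classification follows.
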